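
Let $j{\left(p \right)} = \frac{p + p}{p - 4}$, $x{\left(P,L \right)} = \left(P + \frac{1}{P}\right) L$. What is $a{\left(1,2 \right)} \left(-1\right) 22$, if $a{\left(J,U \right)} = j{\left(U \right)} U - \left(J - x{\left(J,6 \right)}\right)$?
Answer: $-154$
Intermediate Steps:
$x{\left(P,L \right)} = L \left(P + \frac{1}{P}\right)$
$j{\left(p \right)} = \frac{2 p}{-4 + p}$
$a{\left(J,U \right)} = 5 J + \frac{6}{J} + \frac{2 U^{2}}{-4 + U}$ ($a{\left(J,U \right)} = \frac{2 U}{-4 + U} U + \left(\left(6 J + \frac{6}{J}\right) - J\right) = \frac{2 U^{2}}{-4 + U} + \left(5 J + \frac{6}{J}\right) = 5 J + \frac{6}{J} + \frac{2 U^{2}}{-4 + U}$)
$a{\left(1,2 \right)} \left(-1\right) 22 = \left(5 \cdot 1 + \frac{6}{1} + \frac{2 \cdot 2^{2}}{-4 + 2}\right) \left(-1\right) 22 = \left(5 + 6 \cdot 1 + 2 \cdot 4 \frac{1}{-2}\right) \left(-1\right) 22 = \left(5 + 6 + 2 \cdot 4 \left(- \frac{1}{2}\right)\right) \left(-1\right) 22 = \left(5 + 6 - 4\right) \left(-1\right) 22 = 7 \left(-1\right) 22 = \left(-7\right) 22 = -154$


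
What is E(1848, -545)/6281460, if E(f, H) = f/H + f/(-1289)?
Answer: -282436/367729754775 ≈ -7.6805e-7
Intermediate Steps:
E(f, H) = -f/1289 + f/H (E(f, H) = f/H + f*(-1/1289) = f/H - f/1289 = -f/1289 + f/H)
E(1848, -545)/6281460 = (-1/1289*1848 + 1848/(-545))/6281460 = (-1848/1289 + 1848*(-1/545))*(1/6281460) = (-1848/1289 - 1848/545)*(1/6281460) = -3389232/702505*1/6281460 = -282436/367729754775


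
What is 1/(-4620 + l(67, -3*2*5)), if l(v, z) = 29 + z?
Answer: -1/4621 ≈ -0.00021640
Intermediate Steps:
1/(-4620 + l(67, -3*2*5)) = 1/(-4620 + (29 - 3*2*5)) = 1/(-4620 + (29 - 6*5)) = 1/(-4620 + (29 - 30)) = 1/(-4620 - 1) = 1/(-4621) = -1/4621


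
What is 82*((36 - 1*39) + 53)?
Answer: 4100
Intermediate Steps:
82*((36 - 1*39) + 53) = 82*((36 - 39) + 53) = 82*(-3 + 53) = 82*50 = 4100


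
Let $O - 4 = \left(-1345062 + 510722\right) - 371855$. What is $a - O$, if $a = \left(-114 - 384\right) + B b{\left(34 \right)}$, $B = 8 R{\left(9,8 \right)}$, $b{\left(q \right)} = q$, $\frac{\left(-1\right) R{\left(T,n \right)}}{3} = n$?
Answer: $1199165$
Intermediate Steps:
$R{\left(T,n \right)} = - 3 n$
$B = -192$ ($B = 8 \left(\left(-3\right) 8\right) = 8 \left(-24\right) = -192$)
$a = -7026$ ($a = \left(-114 - 384\right) - 6528 = -498 - 6528 = -7026$)
$O = -1206191$ ($O = 4 + \left(\left(-1345062 + 510722\right) - 371855\right) = 4 - 1206195 = -1206191$)
$a - O = -7026 - -1206191 = -7026 + 1206191 = 1199165$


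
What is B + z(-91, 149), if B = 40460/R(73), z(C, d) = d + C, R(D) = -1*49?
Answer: -5374/7 ≈ -767.71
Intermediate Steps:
R(D) = -49
z(C, d) = C + d
B = -5780/7 (B = 40460/(-49) = 40460*(-1/49) = -5780/7 ≈ -825.71)
B + z(-91, 149) = -5780/7 + (-91 + 149) = -5780/7 + 58 = -5374/7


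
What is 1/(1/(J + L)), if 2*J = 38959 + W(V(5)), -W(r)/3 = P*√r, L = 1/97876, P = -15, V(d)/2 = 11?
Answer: 1906575543/97876 + 45*√22/2 ≈ 19585.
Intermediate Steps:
V(d) = 22 (V(d) = 2*11 = 22)
L = 1/97876 ≈ 1.0217e-5
W(r) = 45*√r (W(r) = -(-45)*√r = 45*√r)
J = 38959/2 + 45*√22/2 (J = (38959 + 45*√22)/2 = 38959/2 + 45*√22/2 ≈ 19585.)
1/(1/(J + L)) = 1/(1/((38959/2 + 45*√22/2) + 1/97876)) = 1/(1/(1906575543/97876 + 45*√22/2)) = 1906575543/97876 + 45*√22/2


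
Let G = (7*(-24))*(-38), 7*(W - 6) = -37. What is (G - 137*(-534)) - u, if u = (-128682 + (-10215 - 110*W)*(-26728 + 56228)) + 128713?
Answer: 2126179077/7 ≈ 3.0374e+8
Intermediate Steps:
W = 5/7 (W = 6 + (⅐)*(-37) = 6 - 37/7 = 5/7 ≈ 0.71429)
G = 6384 (G = -168*(-38) = 6384)
u = -2125622283/7 (u = (-128682 + (-10215 - 110*5/7)*(-26728 + 56228)) + 128713 = (-128682 + (-10215 - 550/7)*29500) + 128713 = (-128682 - 72055/7*29500) + 128713 = (-128682 - 2125622500/7) + 128713 = -2126523274/7 + 128713 = -2125622283/7 ≈ -3.0366e+8)
(G - 137*(-534)) - u = (6384 - 137*(-534)) - 1*(-2125622283/7) = (6384 - 1*(-73158)) + 2125622283/7 = (6384 + 73158) + 2125622283/7 = 79542 + 2125622283/7 = 2126179077/7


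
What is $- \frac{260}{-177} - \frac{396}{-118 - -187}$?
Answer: $- \frac{17384}{4071} \approx -4.2702$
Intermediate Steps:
$- \frac{260}{-177} - \frac{396}{-118 - -187} = \left(-260\right) \left(- \frac{1}{177}\right) - \frac{396}{-118 + 187} = \frac{260}{177} - \frac{396}{69} = \frac{260}{177} - \frac{132}{23} = - \frac{17384}{4071}$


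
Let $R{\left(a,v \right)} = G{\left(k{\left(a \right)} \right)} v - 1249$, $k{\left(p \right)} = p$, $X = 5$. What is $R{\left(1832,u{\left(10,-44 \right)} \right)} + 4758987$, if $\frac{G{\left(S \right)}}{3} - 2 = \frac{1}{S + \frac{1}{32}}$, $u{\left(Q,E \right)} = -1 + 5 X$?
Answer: $\frac{278930834554}{58625} \approx 4.7579 \cdot 10^{6}$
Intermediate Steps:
$u{\left(Q,E \right)} = 24$ ($u{\left(Q,E \right)} = -1 + 5 \cdot 5 = -1 + 25 = 24$)
$G{\left(S \right)} = 6 + \frac{3}{\frac{1}{32} + S}$ ($G{\left(S \right)} = 6 + \frac{3}{S + \frac{1}{32}} = 6 + \frac{3}{\frac{1}{32} + S}$)
$R{\left(a,v \right)} = -1249 + \frac{6 v \left(17 + 32 a\right)}{1 + 32 a}$ ($R{\left(a,v \right)} = \frac{6 \left(17 + 32 a\right)}{1 + 32 a} v - 1249 = \frac{6 v \left(17 + 32 a\right)}{1 + 32 a} - 1249 = -1249 + \frac{6 v \left(17 + 32 a\right)}{1 + 32 a}$)
$R{\left(1832,u{\left(10,-44 \right)} \right)} + 4758987 = \frac{-1249 - 73221376 + 6 \cdot 24 \left(17 + 32 \cdot 1832\right)}{1 + 32 \cdot 1832} + 4758987 = \frac{-1249 - 73221376 + 6 \cdot 24 \left(17 + 58624\right)}{1 + 58624} + 4758987 = \frac{-1249 - 73221376 + 6 \cdot 24 \cdot 58641}{58625} + 4758987 = \frac{-1249 - 73221376 + 8444304}{58625} + 4758987 = \frac{1}{58625} \left(-64778321\right) + 4758987 = - \frac{64778321}{58625} + 4758987 = \frac{278930834554}{58625}$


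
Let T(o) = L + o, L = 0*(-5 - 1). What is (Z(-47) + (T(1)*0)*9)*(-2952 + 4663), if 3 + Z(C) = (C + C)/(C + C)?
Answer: -3422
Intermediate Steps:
L = 0 (L = 0*(-6) = 0)
Z(C) = -2 (Z(C) = -3 + (C + C)/(C + C) = -3 + (2*C)/((2*C)) = -3 + (2*C)*(1/(2*C)) = -3 + 1 = -2)
T(o) = o (T(o) = 0 + o = o)
(Z(-47) + (T(1)*0)*9)*(-2952 + 4663) = (-2 + (1*0)*9)*(-2952 + 4663) = (-2 + 0*9)*1711 = (-2 + 0)*1711 = -2*1711 = -3422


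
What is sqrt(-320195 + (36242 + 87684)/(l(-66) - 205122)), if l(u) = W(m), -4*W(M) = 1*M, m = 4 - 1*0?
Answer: I*sqrt(13472372573153053)/205123 ≈ 565.86*I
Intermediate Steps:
m = 4 (m = 4 + 0 = 4)
W(M) = -M/4
l(u) = -1 (l(u) = -1/4*4 = -1)
sqrt(-320195 + (36242 + 87684)/(l(-66) - 205122)) = sqrt(-320195 + (36242 + 87684)/(-1 - 205122)) = sqrt(-320195 + 123926/(-205123)) = sqrt(-320195 + 123926*(-1/205123)) = sqrt(-320195 - 123926/205123) = sqrt(-65679482911/205123) = I*sqrt(13472372573153053)/205123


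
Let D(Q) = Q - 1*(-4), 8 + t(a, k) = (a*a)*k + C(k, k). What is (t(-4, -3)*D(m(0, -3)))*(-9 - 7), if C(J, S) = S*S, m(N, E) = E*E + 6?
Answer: 14288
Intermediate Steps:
m(N, E) = 6 + E**2 (m(N, E) = E**2 + 6 = 6 + E**2)
C(J, S) = S**2
t(a, k) = -8 + k**2 + k*a**2 (t(a, k) = -8 + ((a*a)*k + k**2) = -8 + (a**2*k + k**2) = -8 + (k*a**2 + k**2) = -8 + (k**2 + k*a**2) = -8 + k**2 + k*a**2)
D(Q) = 4 + Q (D(Q) = Q + 4 = 4 + Q)
(t(-4, -3)*D(m(0, -3)))*(-9 - 7) = ((-8 + (-3)**2 - 3*(-4)**2)*(4 + (6 + (-3)**2)))*(-9 - 7) = ((-8 + 9 - 3*16)*(4 + (6 + 9)))*(-16) = ((-8 + 9 - 48)*(4 + 15))*(-16) = -47*19*(-16) = -893*(-16) = 14288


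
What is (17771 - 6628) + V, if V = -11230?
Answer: -87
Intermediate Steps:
(17771 - 6628) + V = (17771 - 6628) - 11230 = 11143 - 11230 = -87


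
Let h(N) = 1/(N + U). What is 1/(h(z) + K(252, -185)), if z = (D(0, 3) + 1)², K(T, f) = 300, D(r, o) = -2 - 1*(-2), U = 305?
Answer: 306/91801 ≈ 0.0033333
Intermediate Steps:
D(r, o) = 0 (D(r, o) = -2 + 2 = 0)
z = 1 (z = (0 + 1)² = 1² = 1)
h(N) = 1/(305 + N) (h(N) = 1/(N + 305) = 1/(305 + N))
1/(h(z) + K(252, -185)) = 1/(1/(305 + 1) + 300) = 1/(1/306 + 300) = 1/(91801/306) = 306/91801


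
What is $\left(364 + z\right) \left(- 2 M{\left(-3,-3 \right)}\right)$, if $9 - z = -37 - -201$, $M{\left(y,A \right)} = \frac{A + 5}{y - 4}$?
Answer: $\frac{836}{7} \approx 119.43$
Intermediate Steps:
$M{\left(y,A \right)} = \frac{5 + A}{-4 + y}$
$z = -155$ ($z = 9 - \left(-37 - -201\right) = 9 - \left(-37 + 201\right) = 9 - 164 = -155$)
$\left(364 + z\right) \left(- 2 M{\left(-3,-3 \right)}\right) = \left(364 - 155\right) \left(- 2 \frac{5 - 3}{-4 - 3}\right) = 209 \left(- 2 \frac{1}{-7} \cdot 2\right) = 209 \left(- 2 \left(\left(- \frac{1}{7}\right) 2\right)\right) = 209 \left(\left(-2\right) \left(- \frac{2}{7}\right)\right) = 209 \cdot \frac{4}{7} = \frac{836}{7}$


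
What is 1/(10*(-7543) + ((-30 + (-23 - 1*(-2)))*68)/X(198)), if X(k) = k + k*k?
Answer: -6567/495349388 ≈ -1.3257e-5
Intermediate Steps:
X(k) = k + k**2
1/(10*(-7543) + ((-30 + (-23 - 1*(-2)))*68)/X(198)) = 1/(10*(-7543) + ((-30 + (-23 - 1*(-2)))*68)/((198*(1 + 198)))) = 1/(-75430 + ((-30 + (-23 + 2))*68)/((198*199))) = 1/(-75430 + ((-30 - 21)*68)/39402) = 1/(-75430 - 51*68*(1/39402)) = 1/(-75430 - 3468*1/39402) = 1/(-75430 - 578/6567) = 1/(-495349388/6567) = -6567/495349388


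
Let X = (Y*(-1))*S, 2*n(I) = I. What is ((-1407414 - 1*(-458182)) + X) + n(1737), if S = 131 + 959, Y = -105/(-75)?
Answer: -1899779/2 ≈ -9.4989e+5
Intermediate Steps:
Y = 7/5 (Y = -105*(-1/75) = 7/5 ≈ 1.4000)
S = 1090
n(I) = I/2
X = -1526 (X = ((7/5)*(-1))*1090 = -7/5*1090 = -1526)
((-1407414 - 1*(-458182)) + X) + n(1737) = ((-1407414 - 1*(-458182)) - 1526) + (½)*1737 = ((-1407414 + 458182) - 1526) + 1737/2 = (-949232 - 1526) + 1737/2 = -950758 + 1737/2 = -1899779/2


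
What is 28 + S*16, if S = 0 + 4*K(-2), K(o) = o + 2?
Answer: 28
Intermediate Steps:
K(o) = 2 + o
S = 0 (S = 0 + 4*(2 - 2) = 0 + 4*0 = 0 + 0 = 0)
28 + S*16 = 28 + 0*16 = 28 + 0 = 28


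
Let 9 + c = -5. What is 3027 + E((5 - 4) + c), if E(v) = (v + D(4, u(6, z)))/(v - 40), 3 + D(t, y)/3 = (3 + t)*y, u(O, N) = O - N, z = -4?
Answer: 160243/53 ≈ 3023.5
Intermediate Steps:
c = -14 (c = -9 - 5 = -14)
D(t, y) = -9 + 3*y*(3 + t) (D(t, y) = -9 + 3*((3 + t)*y) = -9 + 3*(y*(3 + t)) = -9 + 3*y*(3 + t))
E(v) = (201 + v)/(-40 + v) (E(v) = (v + (-9 + 9*(6 - 1*(-4)) + 3*4*(6 - 1*(-4))))/(v - 40) = (v + (-9 + 9*(6 + 4) + 3*4*(6 + 4)))/(-40 + v) = (v + (-9 + 9*10 + 3*4*10))/(-40 + v) = (v + (-9 + 90 + 120))/(-40 + v) = (v + 201)/(-40 + v) = (201 + v)/(-40 + v))
3027 + E((5 - 4) + c) = 3027 + (201 + ((5 - 4) - 14))/(-40 + ((5 - 4) - 14)) = 3027 + (201 + (1 - 14))/(-40 + (1 - 14)) = 3027 + (201 - 13)/(-40 - 13) = 3027 + 188/(-53) = 3027 - 1/53*188 = 3027 - 188/53 = 160243/53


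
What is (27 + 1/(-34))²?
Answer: 840889/1156 ≈ 727.41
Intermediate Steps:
(27 + 1/(-34))² = (27 - 1/34)² = (917/34)² = 840889/1156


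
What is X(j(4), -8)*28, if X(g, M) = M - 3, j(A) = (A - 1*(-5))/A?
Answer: -308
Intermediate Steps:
j(A) = (5 + A)/A (j(A) = (A + 5)/A = (5 + A)/A)
X(g, M) = -3 + M
X(j(4), -8)*28 = (-3 - 8)*28 = -11*28 = -308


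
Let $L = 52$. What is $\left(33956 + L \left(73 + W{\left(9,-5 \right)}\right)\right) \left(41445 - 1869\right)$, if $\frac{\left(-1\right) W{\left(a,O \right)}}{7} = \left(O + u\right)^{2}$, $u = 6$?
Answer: $1479667488$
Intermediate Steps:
$W{\left(a,O \right)} = - 7 \left(6 + O\right)^{2}$ ($W{\left(a,O \right)} = - 7 \left(O + 6\right)^{2} = - 7 \left(6 + O\right)^{2}$)
$\left(33956 + L \left(73 + W{\left(9,-5 \right)}\right)\right) \left(41445 - 1869\right) = \left(33956 + 52 \left(73 - 7 \left(6 - 5\right)^{2}\right)\right) \left(41445 - 1869\right) = \left(33956 + 52 \left(73 - 7 \cdot 1^{2}\right)\right) 39576 = \left(33956 + 52 \left(73 - 7\right)\right) 39576 = \left(33956 + 52 \cdot 66\right) 39576 = \left(33956 + 3432\right) 39576 = 37388 \cdot 39576 = 1479667488$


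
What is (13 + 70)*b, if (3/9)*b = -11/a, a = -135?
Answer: 913/45 ≈ 20.289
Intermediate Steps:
b = 11/45 (b = 3*(-11/(-135)) = 3*(-11*(-1/135)) = 3*(11/135) = 11/45 ≈ 0.24444)
(13 + 70)*b = (13 + 70)*(11/45) = 83*(11/45) = 913/45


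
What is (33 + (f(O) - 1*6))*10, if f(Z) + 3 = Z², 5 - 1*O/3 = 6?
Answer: 330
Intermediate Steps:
O = -3 (O = 15 - 3*6 = 15 - 18 = -3)
f(Z) = -3 + Z²
(33 + (f(O) - 1*6))*10 = (33 + ((-3 + (-3)²) - 1*6))*10 = (33 + ((-3 + 9) - 6))*10 = (33 + (6 - 6))*10 = (33 + 0)*10 = 33*10 = 330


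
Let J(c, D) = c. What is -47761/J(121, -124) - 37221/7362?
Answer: -118706741/296934 ≈ -399.77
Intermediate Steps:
-47761/J(121, -124) - 37221/7362 = -47761/121 - 37221/7362 = -47761*1/121 - 37221*1/7362 = -47761/121 - 12407/2454 = -118706741/296934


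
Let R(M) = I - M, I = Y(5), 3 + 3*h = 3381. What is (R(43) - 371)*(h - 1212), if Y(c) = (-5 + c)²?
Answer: 35604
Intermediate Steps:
h = 1126 (h = -1 + (⅓)*3381 = -1 + 1127 = 1126)
I = 0 (I = (-5 + 5)² = 0² = 0)
R(M) = -M (R(M) = 0 - M = -M)
(R(43) - 371)*(h - 1212) = (-1*43 - 371)*(1126 - 1212) = (-43 - 371)*(-86) = -414*(-86) = 35604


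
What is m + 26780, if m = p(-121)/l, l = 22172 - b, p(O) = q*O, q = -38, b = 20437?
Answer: 46467898/1735 ≈ 26783.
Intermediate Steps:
p(O) = -38*O
l = 1735 (l = 22172 - 1*20437 = 22172 - 20437 = 1735)
m = 4598/1735 (m = -38*(-121)/1735 = 4598*(1/1735) = 4598/1735 ≈ 2.6501)
m + 26780 = 4598/1735 + 26780 = 46467898/1735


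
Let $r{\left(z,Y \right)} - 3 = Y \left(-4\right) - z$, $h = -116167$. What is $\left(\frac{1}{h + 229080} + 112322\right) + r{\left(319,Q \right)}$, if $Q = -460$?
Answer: $\frac{12854693399}{112913} \approx 1.1385 \cdot 10^{5}$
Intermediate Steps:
$r{\left(z,Y \right)} = 3 - z - 4 Y$ ($r{\left(z,Y \right)} = 3 + \left(Y \left(-4\right) - z\right) = 3 - \left(z + 4 Y\right) = 3 - z - 4 Y$)
$\left(\frac{1}{h + 229080} + 112322\right) + r{\left(319,Q \right)} = \left(\frac{1}{-116167 + 229080} + 112322\right) - -1524 = \left(\frac{1}{112913} + 112322\right) + \left(3 - 319 + 1840\right) = \left(\frac{1}{112913} + 112322\right) + 1524 = \frac{12682613987}{112913} + 1524 = \frac{12854693399}{112913}$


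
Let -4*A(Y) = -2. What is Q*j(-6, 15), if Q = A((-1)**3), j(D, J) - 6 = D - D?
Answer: 3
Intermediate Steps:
A(Y) = 1/2 (A(Y) = -1/4*(-2) = 1/2)
j(D, J) = 6 (j(D, J) = 6 + (D - D) = 6 + 0 = 6)
Q = 1/2 ≈ 0.50000
Q*j(-6, 15) = (1/2)*6 = 3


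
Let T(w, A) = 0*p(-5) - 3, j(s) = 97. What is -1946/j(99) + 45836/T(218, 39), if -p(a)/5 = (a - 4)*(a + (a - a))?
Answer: -4451930/291 ≈ -15299.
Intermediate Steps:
p(a) = -5*a*(-4 + a) (p(a) = -5*(a - 4)*(a + (a - a)) = -5*(-4 + a)*(a + 0) = -5*(-4 + a)*a = -5*a*(-4 + a))
T(w, A) = -3 (T(w, A) = 0*(5*(-5)*(4 - 1*(-5))) - 3 = 0*(5*(-5)*(4 + 5)) - 3 = 0*(5*(-5)*9) - 3 = 0*(-225) - 3 = 0 - 3 = -3)
-1946/j(99) + 45836/T(218, 39) = -1946/97 + 45836/(-3) = -1946*1/97 + 45836*(-1/3) = -1946/97 - 45836/3 = -4451930/291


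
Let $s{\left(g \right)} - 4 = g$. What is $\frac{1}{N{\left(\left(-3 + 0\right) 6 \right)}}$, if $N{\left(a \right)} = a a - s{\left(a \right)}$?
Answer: $\frac{1}{338} \approx 0.0029586$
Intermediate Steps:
$s{\left(g \right)} = 4 + g$
$N{\left(a \right)} = -4 + a^{2} - a$ ($N{\left(a \right)} = a a - \left(4 + a\right) = a^{2} - \left(4 + a\right) = -4 + a^{2} - a$)
$\frac{1}{N{\left(\left(-3 + 0\right) 6 \right)}} = \frac{1}{-4 + \left(\left(-3 + 0\right) 6\right)^{2} - \left(-3 + 0\right) 6} = \frac{1}{-4 + \left(\left(-3\right) 6\right)^{2} - \left(-3\right) 6} = \frac{1}{-4 + \left(-18\right)^{2} - -18} = \frac{1}{-4 + 324 + 18} = \frac{1}{338}$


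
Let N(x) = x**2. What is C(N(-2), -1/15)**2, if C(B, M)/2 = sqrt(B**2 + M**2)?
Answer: 14404/225 ≈ 64.018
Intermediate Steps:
C(B, M) = 2*sqrt(B**2 + M**2)
C(N(-2), -1/15)**2 = (2*sqrt(((-2)**2)**2 + (-1/15)**2))**2 = (2*sqrt(4**2 + (-1*1/15)**2))**2 = (2*sqrt(16 + (-1/15)**2))**2 = (2*sqrt(16 + 1/225))**2 = (2*sqrt(3601/225))**2 = (2*(sqrt(3601)/15))**2 = (2*sqrt(3601)/15)**2 = 14404/225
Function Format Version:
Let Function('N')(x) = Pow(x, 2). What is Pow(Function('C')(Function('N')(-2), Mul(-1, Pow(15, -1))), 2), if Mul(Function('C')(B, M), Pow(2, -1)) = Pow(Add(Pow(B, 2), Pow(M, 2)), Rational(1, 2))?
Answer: Rational(14404, 225) ≈ 64.018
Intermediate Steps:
Function('C')(B, M) = Mul(2, Pow(Add(Pow(B, 2), Pow(M, 2)), Rational(1, 2)))
Pow(Function('C')(Function('N')(-2), Mul(-1, Pow(15, -1))), 2) = Pow(Mul(2, Pow(Add(Pow(Pow(-2, 2), 2), Pow(Mul(-1, Pow(15, -1)), 2)), Rational(1, 2))), 2) = Pow(Mul(2, Pow(Add(Pow(4, 2), Pow(Mul(-1, Rational(1, 15)), 2)), Rational(1, 2))), 2) = Pow(Mul(2, Pow(Add(16, Pow(Rational(-1, 15), 2)), Rational(1, 2))), 2) = Pow(Mul(2, Pow(Add(16, Rational(1, 225)), Rational(1, 2))), 2) = Pow(Mul(2, Pow(Rational(3601, 225), Rational(1, 2))), 2) = Pow(Mul(2, Mul(Rational(1, 15), Pow(3601, Rational(1, 2)))), 2) = Pow(Mul(Rational(2, 15), Pow(3601, Rational(1, 2))), 2) = Rational(14404, 225)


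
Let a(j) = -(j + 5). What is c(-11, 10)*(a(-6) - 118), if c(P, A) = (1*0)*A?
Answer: 0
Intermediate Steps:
a(j) = -5 - j (a(j) = -(5 + j) = -5 - j)
c(P, A) = 0 (c(P, A) = 0*A = 0)
c(-11, 10)*(a(-6) - 118) = 0*((-5 - 1*(-6)) - 118) = 0*((-5 + 6) - 118) = 0*(1 - 118) = 0*(-117) = 0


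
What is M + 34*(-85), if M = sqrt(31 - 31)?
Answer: -2890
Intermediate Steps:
M = 0 (M = sqrt(0) = 0)
M + 34*(-85) = 0 + 34*(-85) = 0 - 2890 = -2890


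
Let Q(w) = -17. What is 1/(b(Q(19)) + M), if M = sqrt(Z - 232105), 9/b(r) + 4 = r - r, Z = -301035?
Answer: -36/8530321 - 32*I*sqrt(133285)/8530321 ≈ -4.2202e-6 - 0.0013695*I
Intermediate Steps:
b(r) = -9/4 (b(r) = 9/(-4 + (r - r)) = 9/(-4 + 0) = 9/(-4) = 9*(-1/4) = -9/4)
M = 2*I*sqrt(133285) (M = sqrt(-301035 - 232105) = sqrt(-533140) = 2*I*sqrt(133285) ≈ 730.16*I)
1/(b(Q(19)) + M) = 1/(-9/4 + 2*I*sqrt(133285))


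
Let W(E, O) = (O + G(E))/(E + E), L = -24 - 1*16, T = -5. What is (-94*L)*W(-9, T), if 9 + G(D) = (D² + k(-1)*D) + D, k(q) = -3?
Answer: -159800/9 ≈ -17756.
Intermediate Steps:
L = -40 (L = -24 - 16 = -40)
G(D) = -9 + D² - 2*D (G(D) = -9 + ((D² - 3*D) + D) = -9 + (D² - 2*D) = -9 + D² - 2*D)
W(E, O) = (-9 + O + E² - 2*E)/(2*E) (W(E, O) = (O + (-9 + E² - 2*E))/(E + E) = (-9 + O + E² - 2*E)/((2*E)) = (-9 + O + E² - 2*E)*(1/(2*E)) = (-9 + O + E² - 2*E)/(2*E))
(-94*L)*W(-9, T) = (-94*(-40))*((½)*(-9 - 5 + (-9)² - 2*(-9))/(-9)) = 3760*((½)*(-⅑)*(-9 - 5 + 81 + 18)) = 3760*((½)*(-⅑)*85) = 3760*(-85/18) = -159800/9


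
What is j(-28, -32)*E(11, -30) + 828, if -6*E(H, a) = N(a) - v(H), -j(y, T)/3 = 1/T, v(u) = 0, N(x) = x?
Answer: 26511/32 ≈ 828.47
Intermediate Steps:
j(y, T) = -3/T
E(H, a) = -a/6 (E(H, a) = -(a - 1*0)/6 = -(a + 0)/6 = -a/6)
j(-28, -32)*E(11, -30) + 828 = (-3/(-32))*(-⅙*(-30)) + 828 = -3*(-1/32)*5 + 828 = (3/32)*5 + 828 = 15/32 + 828 = 26511/32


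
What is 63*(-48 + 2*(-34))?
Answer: -7308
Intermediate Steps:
63*(-48 + 2*(-34)) = 63*(-48 - 68) = 63*(-116) = -7308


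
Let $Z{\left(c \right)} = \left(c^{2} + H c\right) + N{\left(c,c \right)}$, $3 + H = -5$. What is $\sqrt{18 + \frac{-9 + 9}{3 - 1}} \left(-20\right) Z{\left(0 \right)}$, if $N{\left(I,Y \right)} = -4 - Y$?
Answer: $240 \sqrt{2} \approx 339.41$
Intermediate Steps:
$H = -8$ ($H = -3 - 5 = -8$)
$Z{\left(c \right)} = -4 + c^{2} - 9 c$ ($Z{\left(c \right)} = \left(c^{2} - 8 c\right) - \left(4 + c\right) = -4 + c^{2} - 9 c$)
$\sqrt{18 + \frac{-9 + 9}{3 - 1}} \left(-20\right) Z{\left(0 \right)} = \sqrt{18 + \frac{-9 + 9}{3 - 1}} \left(-20\right) \left(-4 + 0^{2} - 0\right) = \sqrt{18 + \frac{0}{2}} \left(-20\right) \left(-4 + 0 + 0\right) = \sqrt{18 + 0 \cdot \frac{1}{2}} \left(-20\right) \left(-4\right) = \sqrt{18 + 0} \left(-20\right) \left(-4\right) = \sqrt{18} \left(-20\right) \left(-4\right) = 3 \sqrt{2} \left(-20\right) \left(-4\right) = - 60 \sqrt{2} \left(-4\right) = 240 \sqrt{2}$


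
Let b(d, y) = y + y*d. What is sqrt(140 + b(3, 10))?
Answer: 6*sqrt(5) ≈ 13.416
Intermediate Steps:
b(d, y) = y + d*y
sqrt(140 + b(3, 10)) = sqrt(140 + 10*(1 + 3)) = sqrt(140 + 10*4) = sqrt(140 + 40) = sqrt(180) = 6*sqrt(5)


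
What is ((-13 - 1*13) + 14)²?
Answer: 144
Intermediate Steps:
((-13 - 1*13) + 14)² = ((-13 - 13) + 14)² = (-26 + 14)² = (-12)² = 144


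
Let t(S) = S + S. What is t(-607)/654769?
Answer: -1214/654769 ≈ -0.0018541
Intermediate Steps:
t(S) = 2*S
t(-607)/654769 = (2*(-607))/654769 = -1214*1/654769 = -1214/654769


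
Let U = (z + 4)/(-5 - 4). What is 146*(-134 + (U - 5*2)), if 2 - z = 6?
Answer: -21024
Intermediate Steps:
z = -4 (z = 2 - 1*6 = 2 - 6 = -4)
U = 0 (U = (-4 + 4)/(-5 - 4) = 0/(-9) = 0*(-⅑) = 0)
146*(-134 + (U - 5*2)) = 146*(-134 + (0 - 5*2)) = 146*(-134 + (0 - 10)) = 146*(-134 - 10) = 146*(-144) = -21024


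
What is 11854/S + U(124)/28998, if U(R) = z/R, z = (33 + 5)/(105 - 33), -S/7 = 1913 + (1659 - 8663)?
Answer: 511488756197/1537701768288 ≈ 0.33263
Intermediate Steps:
S = 35637 (S = -7*(1913 + (1659 - 8663)) = -7*(1913 - 7004) = -7*(-5091) = 35637)
z = 19/36 (z = 38/72 = 38*(1/72) = 19/36 ≈ 0.52778)
U(R) = 19/(36*R)
11854/S + U(124)/28998 = 11854/35637 + ((19/36)/124)/28998 = 11854*(1/35637) + ((19/36)*(1/124))*(1/28998) = 11854/35637 + (19/4464)*(1/28998) = 11854/35637 + 19/129447072 = 511488756197/1537701768288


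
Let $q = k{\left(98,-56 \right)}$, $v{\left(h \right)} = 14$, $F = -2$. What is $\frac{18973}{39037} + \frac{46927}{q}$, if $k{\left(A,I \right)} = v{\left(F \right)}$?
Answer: $\frac{1832154921}{546518} \approx 3352.4$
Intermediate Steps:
$k{\left(A,I \right)} = 14$
$q = 14$
$\frac{18973}{39037} + \frac{46927}{q} = \frac{18973}{39037} + \frac{46927}{14} = \frac{1832154921}{546518}$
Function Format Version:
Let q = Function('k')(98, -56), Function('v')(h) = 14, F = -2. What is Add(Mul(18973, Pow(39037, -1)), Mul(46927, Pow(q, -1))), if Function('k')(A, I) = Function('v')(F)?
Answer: Rational(1832154921, 546518) ≈ 3352.4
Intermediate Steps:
Function('k')(A, I) = 14
q = 14
Add(Mul(18973, Pow(39037, -1)), Mul(46927, Pow(q, -1))) = Add(Mul(18973, Pow(39037, -1)), Mul(46927, Pow(14, -1))) = Add(Mul(18973, Rational(1, 39037)), Mul(46927, Rational(1, 14))) = Add(Rational(18973, 39037), Rational(46927, 14)) = Rational(1832154921, 546518)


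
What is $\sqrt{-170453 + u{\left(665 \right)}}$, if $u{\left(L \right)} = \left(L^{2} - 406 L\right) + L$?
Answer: $\sqrt{2447} \approx 49.467$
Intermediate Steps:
$u{\left(L \right)} = L^{2} - 405 L$
$\sqrt{-170453 + u{\left(665 \right)}} = \sqrt{-170453 + 665 \left(-405 + 665\right)} = \sqrt{-170453 + 665 \cdot 260} = \sqrt{-170453 + 172900} = \sqrt{2447}$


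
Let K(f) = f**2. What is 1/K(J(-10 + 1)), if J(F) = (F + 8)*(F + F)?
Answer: 1/324 ≈ 0.0030864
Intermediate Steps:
J(F) = 2*F*(8 + F) (J(F) = (8 + F)*(2*F) = 2*F*(8 + F))
1/K(J(-10 + 1)) = 1/((2*(-10 + 1)*(8 + (-10 + 1)))**2) = 1/((2*(-9)*(8 - 9))**2) = 1/((2*(-9)*(-1))**2) = 1/(18**2) = 1/324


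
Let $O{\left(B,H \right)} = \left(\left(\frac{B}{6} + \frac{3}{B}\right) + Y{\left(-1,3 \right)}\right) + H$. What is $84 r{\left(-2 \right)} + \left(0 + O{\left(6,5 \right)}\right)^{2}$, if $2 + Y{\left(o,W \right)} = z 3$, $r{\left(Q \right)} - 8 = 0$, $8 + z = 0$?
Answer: $\frac{4209}{4} \approx 1052.3$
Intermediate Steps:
$z = -8$ ($z = -8 + 0 = -8$)
$r{\left(Q \right)} = 8$ ($r{\left(Q \right)} = 8 + 0 = 8$)
$Y{\left(o,W \right)} = -26$ ($Y{\left(o,W \right)} = -2 - 24 = -26$)
$O{\left(B,H \right)} = -26 + H + \frac{3}{B} + \frac{B}{6}$ ($O{\left(B,H \right)} = \left(\left(\frac{B}{6} + \frac{3}{B}\right) - 26\right) + H = \left(\left(\frac{3}{B} + \frac{B}{6}\right) - 26\right) + H = \left(-26 + \frac{3}{B} + \frac{B}{6}\right) + H = -26 + H + \frac{3}{B} + \frac{B}{6}$)
$84 r{\left(-2 \right)} + \left(0 + O{\left(6,5 \right)}\right)^{2} = 84 \cdot 8 + \left(0 + \left(-26 + 5 + \frac{3}{6} + \frac{1}{6} \cdot 6\right)\right)^{2} = 672 + \left(0 + \left(-26 + 5 + 3 \cdot \frac{1}{6} + 1\right)\right)^{2} = 672 + \left(0 + \left(-26 + 5 + \frac{1}{2} + 1\right)\right)^{2} = 672 + \left(0 - \frac{39}{2}\right)^{2} = 672 + \left(- \frac{39}{2}\right)^{2} = 672 + \frac{1521}{4} = \frac{4209}{4}$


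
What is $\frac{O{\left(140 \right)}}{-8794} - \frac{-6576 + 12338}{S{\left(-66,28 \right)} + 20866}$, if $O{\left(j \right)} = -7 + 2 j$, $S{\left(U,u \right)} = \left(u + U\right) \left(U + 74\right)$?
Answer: $- \frac{28142227}{90411114} \approx -0.31127$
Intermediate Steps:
$S{\left(U,u \right)} = \left(74 + U\right) \left(U + u\right)$ ($S{\left(U,u \right)} = \left(U + u\right) \left(74 + U\right) = \left(74 + U\right) \left(U + u\right)$)
$\frac{O{\left(140 \right)}}{-8794} - \frac{-6576 + 12338}{S{\left(-66,28 \right)} + 20866} = \frac{-7 + 2 \cdot 140}{-8794} - \frac{-6576 + 12338}{\left(\left(-66\right)^{2} + 74 \left(-66\right) + 74 \cdot 28 - 1848\right) + 20866} = \left(-7 + 280\right) \left(- \frac{1}{8794}\right) - \frac{5762}{\left(4356 - 4884 + 2072 - 1848\right) + 20866} = 273 \left(- \frac{1}{8794}\right) - \frac{5762}{-304 + 20866} = - \frac{273}{8794} - \frac{5762}{20562} = - \frac{273}{8794} - 5762 \cdot \frac{1}{20562} = - \frac{273}{8794} - \frac{2881}{10281} = - \frac{28142227}{90411114}$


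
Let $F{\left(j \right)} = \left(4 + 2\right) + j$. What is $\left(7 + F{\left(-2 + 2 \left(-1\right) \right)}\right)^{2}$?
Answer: $81$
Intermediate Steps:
$F{\left(j \right)} = 6 + j$
$\left(7 + F{\left(-2 + 2 \left(-1\right) \right)}\right)^{2} = \left(7 + \left(6 + \left(-2 + 2 \left(-1\right)\right)\right)\right)^{2} = \left(7 + \left(6 - 4\right)\right)^{2} = \left(7 + 2\right)^{2} = 9^{2} = 81$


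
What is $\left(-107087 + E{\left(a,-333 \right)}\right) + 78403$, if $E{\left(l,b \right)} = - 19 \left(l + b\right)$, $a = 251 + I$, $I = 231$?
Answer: $-31515$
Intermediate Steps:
$a = 482$ ($a = 251 + 231 = 482$)
$E{\left(l,b \right)} = - 19 b - 19 l$ ($E{\left(l,b \right)} = - 19 \left(b + l\right) = - 19 b - 19 l$)
$\left(-107087 + E{\left(a,-333 \right)}\right) + 78403 = \left(-107087 - 2831\right) + 78403 = -109918 + 78403 = -31515$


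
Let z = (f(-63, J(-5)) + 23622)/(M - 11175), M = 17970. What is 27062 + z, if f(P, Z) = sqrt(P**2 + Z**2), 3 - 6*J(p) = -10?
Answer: 61303304/2265 + sqrt(143053)/40770 ≈ 27066.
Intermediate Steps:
J(p) = 13/6 (J(p) = 1/2 - 1/6*(-10) = 1/2 + 5/3 = 13/6)
z = 7874/2265 + sqrt(143053)/40770 (z = (sqrt((-63)**2 + (13/6)**2) + 23622)/(17970 - 11175) = (sqrt(3969 + 169/36) + 23622)/6795 = (sqrt(143053/36) + 23622)*(1/6795) = (sqrt(143053)/6 + 23622)*(1/6795) = (23622 + sqrt(143053)/6)*(1/6795) = 7874/2265 + sqrt(143053)/40770 ≈ 3.4857)
27062 + z = 27062 + (7874/2265 + sqrt(143053)/40770) = 61303304/2265 + sqrt(143053)/40770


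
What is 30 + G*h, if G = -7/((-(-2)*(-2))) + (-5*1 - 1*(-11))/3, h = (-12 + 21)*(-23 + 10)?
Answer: -1635/4 ≈ -408.75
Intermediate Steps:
h = -117 (h = 9*(-13) = -117)
G = 15/4 (G = -7/((-1*4)) + (-5 + 11)*(1/3) = -7/(-4) + 6*(1/3) = -7*(-1/4) + 2 = 7/4 + 2 = 15/4 ≈ 3.7500)
30 + G*h = 30 + (15/4)*(-117) = 30 - 1755/4 = -1635/4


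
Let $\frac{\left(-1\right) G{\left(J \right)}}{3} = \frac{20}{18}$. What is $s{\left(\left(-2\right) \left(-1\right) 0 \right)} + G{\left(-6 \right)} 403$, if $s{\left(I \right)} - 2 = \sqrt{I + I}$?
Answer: $- \frac{4024}{3} \approx -1341.3$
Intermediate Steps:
$G{\left(J \right)} = - \frac{10}{3}$ ($G{\left(J \right)} = - 3 \cdot \frac{20}{18} = - 3 \cdot 20 \cdot \frac{1}{18} = \left(-3\right) \frac{10}{9} = - \frac{10}{3}$)
$s{\left(I \right)} = 2 + \sqrt{2} \sqrt{I}$ ($s{\left(I \right)} = 2 + \sqrt{I + I} = 2 + \sqrt{2 I} = 2 + \sqrt{2} \sqrt{I}$)
$s{\left(\left(-2\right) \left(-1\right) 0 \right)} + G{\left(-6 \right)} 403 = \left(2 + \sqrt{2} \sqrt{\left(-2\right) \left(-1\right) 0}\right) - \frac{4030}{3} = \left(2 + \sqrt{2} \sqrt{2 \cdot 0}\right) - \frac{4030}{3} = \left(2 + \sqrt{2} \sqrt{0}\right) - \frac{4030}{3} = \left(2 + \sqrt{2} \cdot 0\right) - \frac{4030}{3} = \left(2 + 0\right) - \frac{4030}{3} = 2 - \frac{4030}{3} = - \frac{4024}{3}$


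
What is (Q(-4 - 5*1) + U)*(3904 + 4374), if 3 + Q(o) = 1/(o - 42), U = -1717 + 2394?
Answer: 284539694/51 ≈ 5.5792e+6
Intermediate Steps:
U = 677
Q(o) = -3 + 1/(-42 + o) (Q(o) = -3 + 1/(o - 42) = -3 + 1/(-42 + o))
(Q(-4 - 5*1) + U)*(3904 + 4374) = ((127 - 3*(-4 - 5*1))/(-42 + (-4 - 5*1)) + 677)*(3904 + 4374) = ((127 - 3*(-4 - 5))/(-42 + (-4 - 5)) + 677)*8278 = ((127 - 3*(-9))/(-42 - 9) + 677)*8278 = ((127 + 27)/(-51) + 677)*8278 = (-1/51*154 + 677)*8278 = (-154/51 + 677)*8278 = (34373/51)*8278 = 284539694/51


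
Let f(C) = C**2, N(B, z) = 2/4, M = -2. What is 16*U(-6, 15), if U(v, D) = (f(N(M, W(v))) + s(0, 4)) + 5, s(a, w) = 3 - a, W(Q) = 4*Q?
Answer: 132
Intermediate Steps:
N(B, z) = 1/2 (N(B, z) = 2*(1/4) = 1/2)
U(v, D) = 33/4 (U(v, D) = ((1/2)**2 + (3 - 1*0)) + 5 = (1/4 + (3 + 0)) + 5 = (1/4 + 3) + 5 = 13/4 + 5 = 33/4)
16*U(-6, 15) = 16*(33/4) = 132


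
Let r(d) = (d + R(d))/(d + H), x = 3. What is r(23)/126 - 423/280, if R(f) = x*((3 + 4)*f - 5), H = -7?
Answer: -12773/10080 ≈ -1.2672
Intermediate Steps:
R(f) = -15 + 21*f (R(f) = 3*((3 + 4)*f - 5) = 3*(7*f - 5) = 3*(-5 + 7*f) = -15 + 21*f)
r(d) = (-15 + 22*d)/(-7 + d) (r(d) = (d + (-15 + 21*d))/(d - 7) = (-15 + 22*d)/(-7 + d))
r(23)/126 - 423/280 = ((-15 + 22*23)/(-7 + 23))/126 - 423/280 = ((-15 + 506)/16)*(1/126) - 423*1/280 = ((1/16)*491)*(1/126) - 423/280 = (491/16)*(1/126) - 423/280 = 491/2016 - 423/280 = -12773/10080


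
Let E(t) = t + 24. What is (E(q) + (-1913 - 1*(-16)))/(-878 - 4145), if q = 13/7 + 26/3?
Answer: 39112/105483 ≈ 0.37079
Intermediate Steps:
q = 221/21 (q = 13*(⅐) + 26*(⅓) = 13/7 + 26/3 = 221/21 ≈ 10.524)
E(t) = 24 + t
(E(q) + (-1913 - 1*(-16)))/(-878 - 4145) = ((24 + 221/21) + (-1913 - 1*(-16)))/(-878 - 4145) = (725/21 + (-1913 + 16))/(-5023) = (725/21 - 1897)*(-1/5023) = -39112/21*(-1/5023) = 39112/105483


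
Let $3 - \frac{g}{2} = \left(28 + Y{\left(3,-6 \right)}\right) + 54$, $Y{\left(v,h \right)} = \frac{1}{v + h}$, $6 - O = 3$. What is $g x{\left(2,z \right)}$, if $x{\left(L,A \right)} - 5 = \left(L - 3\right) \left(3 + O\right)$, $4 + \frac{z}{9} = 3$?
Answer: $\frac{472}{3} \approx 157.33$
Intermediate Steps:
$O = 3$ ($O = 6 - 3 = 3$)
$z = -9$ ($z = -36 + 9 \cdot 3 = -36 + 27 = -9$)
$Y{\left(v,h \right)} = \frac{1}{h + v}$
$x{\left(L,A \right)} = -13 + 6 L$ ($x{\left(L,A \right)} = 5 + \left(L - 3\right) \left(3 + 3\right) = 5 + \left(-3 + L\right) 6 = 5 + \left(-18 + 6 L\right) = -13 + 6 L$)
$g = - \frac{472}{3}$ ($g = 6 - 2 \left(\left(28 + \frac{1}{-6 + 3}\right) + 54\right) = 6 - 2 \left(\left(28 + \frac{1}{-3}\right) + 54\right) = 6 - 2 \left(\left(28 - \frac{1}{3}\right) + 54\right) = 6 - 2 \left(\frac{83}{3} + 54\right) = 6 - \frac{490}{3} = - \frac{472}{3} \approx -157.33$)
$g x{\left(2,z \right)} = - \frac{472 \left(-13 + 6 \cdot 2\right)}{3} = - \frac{472 \left(-13 + 12\right)}{3} = \left(- \frac{472}{3}\right) \left(-1\right) = \frac{472}{3}$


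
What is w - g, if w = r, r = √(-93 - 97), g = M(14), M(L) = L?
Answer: -14 + I*√190 ≈ -14.0 + 13.784*I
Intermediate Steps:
g = 14
r = I*√190 (r = √(-190) = I*√190 ≈ 13.784*I)
w = I*√190 ≈ 13.784*I
w - g = I*√190 - 1*14 = I*√190 - 14 = -14 + I*√190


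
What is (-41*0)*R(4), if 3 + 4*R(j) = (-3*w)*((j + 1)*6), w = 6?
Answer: 0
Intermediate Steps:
R(j) = -111/4 - 27*j (R(j) = -¾ + ((-3*6)*((j + 1)*6))/4 = -¾ + (-18*(1 + j)*6)/4 = -¾ + (-18*(6 + 6*j))/4 = -¾ + (-108 - 108*j)/4 = -¾ + (-27 - 27*j) = -111/4 - 27*j)
(-41*0)*R(4) = (-41*0)*(-111/4 - 27*4) = 0*(-111/4 - 108) = 0*(-543/4) = 0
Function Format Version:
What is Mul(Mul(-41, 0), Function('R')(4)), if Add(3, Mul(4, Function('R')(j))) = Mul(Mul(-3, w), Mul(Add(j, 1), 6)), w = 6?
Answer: 0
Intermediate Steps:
Function('R')(j) = Add(Rational(-111, 4), Mul(-27, j)) (Function('R')(j) = Add(Rational(-3, 4), Mul(Rational(1, 4), Mul(Mul(-3, 6), Mul(Add(j, 1), 6)))) = Add(Rational(-3, 4), Mul(Rational(1, 4), Mul(-18, Mul(Add(1, j), 6)))) = Add(Rational(-3, 4), Mul(Rational(1, 4), Mul(-18, Add(6, Mul(6, j))))) = Add(Rational(-3, 4), Mul(Rational(1, 4), Add(-108, Mul(-108, j)))) = Add(Rational(-3, 4), Add(-27, Mul(-27, j))) = Add(Rational(-111, 4), Mul(-27, j)))
Mul(Mul(-41, 0), Function('R')(4)) = Mul(Mul(-41, 0), Add(Rational(-111, 4), Mul(-27, 4))) = Mul(0, Add(Rational(-111, 4), -108)) = Mul(0, Rational(-543, 4)) = 0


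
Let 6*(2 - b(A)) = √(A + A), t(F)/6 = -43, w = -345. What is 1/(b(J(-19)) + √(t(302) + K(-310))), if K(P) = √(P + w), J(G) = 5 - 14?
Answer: 2/(4 + 2*√(-258 + I*√655) - I*√2) ≈ 0.011448 - 0.062959*I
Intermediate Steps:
J(G) = -9
t(F) = -258 (t(F) = 6*(-43) = -258)
b(A) = 2 - √2*√A/6 (b(A) = 2 - √(A + A)/6 = 2 - √2*√A/6)
K(P) = √(-345 + P) (K(P) = √(P - 345) = √(-345 + P))
1/(b(J(-19)) + √(t(302) + K(-310))) = 1/((2 - √2*√(-9)/6) + √(-258 + √(-345 - 310))) = 1/((2 - √2*3*I/6) + √(-258 + √(-655))) = 1/((2 - I*√2/2) + √(-258 + I*√655)) = 1/(2 + √(-258 + I*√655) - I*√2/2)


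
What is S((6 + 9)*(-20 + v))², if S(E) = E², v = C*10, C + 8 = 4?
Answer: 656100000000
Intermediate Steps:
C = -4 (C = -8 + 4 = -4)
v = -40 (v = -4*10 = -40)
S((6 + 9)*(-20 + v))² = (((6 + 9)*(-20 - 40))²)² = ((15*(-60))²)² = ((-900)²)² = 810000² = 656100000000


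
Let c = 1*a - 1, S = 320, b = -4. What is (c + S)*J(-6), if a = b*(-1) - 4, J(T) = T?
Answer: -1914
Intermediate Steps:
a = 0 (a = -4*(-1) - 4 = 4 - 4 = 0)
c = -1 (c = 1*0 - 1 = 0 - 1 = -1)
(c + S)*J(-6) = (-1 + 320)*(-6) = 319*(-6) = -1914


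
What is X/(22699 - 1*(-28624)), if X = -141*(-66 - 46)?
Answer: 15792/51323 ≈ 0.30770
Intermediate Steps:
X = 15792 (X = -141*(-112) = 15792)
X/(22699 - 1*(-28624)) = 15792/(22699 - 1*(-28624)) = 15792/(22699 + 28624) = 15792/51323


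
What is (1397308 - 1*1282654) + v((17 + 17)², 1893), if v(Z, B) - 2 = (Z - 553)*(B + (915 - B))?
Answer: 666401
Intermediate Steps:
v(Z, B) = -505993 + 915*Z (v(Z, B) = 2 + (Z - 553)*(B + (915 - B)) = 2 + (-553 + Z)*915 = 2 + (-505995 + 915*Z) = -505993 + 915*Z)
(1397308 - 1*1282654) + v((17 + 17)², 1893) = (1397308 - 1*1282654) + (-505993 + 915*(17 + 17)²) = (1397308 - 1282654) + (-505993 + 915*34²) = 114654 + (-505993 + 915*1156) = 114654 + (-505993 + 1057740) = 114654 + 551747 = 666401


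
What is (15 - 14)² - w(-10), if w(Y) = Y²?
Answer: -99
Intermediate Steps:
(15 - 14)² - w(-10) = (15 - 14)² - 1*(-10)² = 1² - 1*100 = 1 - 100 = -99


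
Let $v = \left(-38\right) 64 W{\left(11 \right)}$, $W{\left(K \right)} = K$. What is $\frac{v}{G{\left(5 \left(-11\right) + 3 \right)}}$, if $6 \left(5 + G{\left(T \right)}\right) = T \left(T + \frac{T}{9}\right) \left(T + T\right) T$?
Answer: $- \frac{722304}{73116025} \approx -0.0098789$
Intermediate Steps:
$v = -26752$ ($v = \left(-38\right) 64 \cdot 11 = \left(-2432\right) 11 = -26752$)
$G{\left(T \right)} = -5 + \frac{10 T^{4}}{27}$ ($G{\left(T \right)} = -5 + \frac{T \left(T + \frac{T}{9}\right) \left(T + T\right) T}{6} = -5 + \frac{T \left(T + T \frac{1}{9}\right) 2 T T}{6} = -5 + \frac{T \left(T + \frac{T}{9}\right) 2 T T}{6} = -5 + \frac{T \frac{10 T}{9} \cdot 2 T T}{6} = -5 + \frac{T \frac{20 T^{2}}{9} T}{6} = -5 + \frac{\frac{20 T^{3}}{9} T}{6} = -5 + \frac{\frac{20}{9} T^{4}}{6} = -5 + \frac{10 T^{4}}{27}$)
$\frac{v}{G{\left(5 \left(-11\right) + 3 \right)}} = - \frac{26752}{-5 + \frac{10 \left(5 \left(-11\right) + 3\right)^{4}}{27}} = - \frac{26752}{-5 + \frac{10 \left(-55 + 3\right)^{4}}{27}} = - \frac{26752}{-5 + \frac{10 \left(-52\right)^{4}}{27}} = - \frac{26752}{-5 + \frac{10}{27} \cdot 7311616} = - \frac{26752}{-5 + \frac{73116160}{27}} = - \frac{26752}{\frac{73116025}{27}} = \left(-26752\right) \frac{27}{73116025} = - \frac{722304}{73116025}$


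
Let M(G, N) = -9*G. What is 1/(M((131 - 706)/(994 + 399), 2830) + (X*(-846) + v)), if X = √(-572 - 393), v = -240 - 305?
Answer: -105033593/134077056368716 + 820809927*I*√965/670385281843580 ≈ -7.8338e-7 + 3.8035e-5*I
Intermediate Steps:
v = -545
X = I*√965 (X = √(-965) = I*√965 ≈ 31.064*I)
1/(M((131 - 706)/(994 + 399), 2830) + (X*(-846) + v)) = 1/(-9*(131 - 706)/(994 + 399) + ((I*√965)*(-846) - 545)) = 1/(-(-5175)/1393 + (-846*I*√965 - 545)) = 1/(-(-5175)/1393 + (-545 - 846*I*√965)) = 1/(-9*(-575/1393) + (-545 - 846*I*√965)) = 1/(5175/1393 + (-545 - 846*I*√965)) = 1/(-754010/1393 - 846*I*√965)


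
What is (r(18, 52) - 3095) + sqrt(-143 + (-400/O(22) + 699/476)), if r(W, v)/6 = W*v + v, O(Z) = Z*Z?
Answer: 2833 + I*sqrt(975710631)/2618 ≈ 2833.0 + 11.931*I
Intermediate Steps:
O(Z) = Z**2
r(W, v) = 6*v + 6*W*v (r(W, v) = 6*(W*v + v) = 6*(v + W*v) = 6*v + 6*W*v)
(r(18, 52) - 3095) + sqrt(-143 + (-400/O(22) + 699/476)) = (6*52*(1 + 18) - 3095) + sqrt(-143 + (-400/(22**2) + 699/476)) = (6*52*19 - 3095) + sqrt(-143 + (-400/484 + 699*(1/476))) = (5928 - 3095) + sqrt(-143 + (-400*1/484 + 699/476)) = 2833 + sqrt(-143 + (-100/121 + 699/476)) = 2833 + sqrt(-143 + 36979/57596) = 2833 + sqrt(-8199249/57596) = 2833 + I*sqrt(975710631)/2618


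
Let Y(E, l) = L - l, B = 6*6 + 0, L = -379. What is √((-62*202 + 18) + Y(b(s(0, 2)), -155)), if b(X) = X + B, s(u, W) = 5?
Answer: I*√12730 ≈ 112.83*I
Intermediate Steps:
B = 36 (B = 36 + 0 = 36)
b(X) = 36 + X (b(X) = X + 36 = 36 + X)
Y(E, l) = -379 - l
√((-62*202 + 18) + Y(b(s(0, 2)), -155)) = √((-62*202 + 18) + (-379 - 1*(-155))) = √((-12524 + 18) + (-379 + 155)) = √(-12506 - 224) = √(-12730) = I*√12730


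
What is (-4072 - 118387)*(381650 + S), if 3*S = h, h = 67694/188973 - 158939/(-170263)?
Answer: -4511258974599111575521/96525329697 ≈ -4.6737e+10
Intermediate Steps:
h = 41560963169/32175109899 (h = 67694*(1/188973) - 158939*(-1/170263) = 67694/188973 + 158939/170263 = 41560963169/32175109899 ≈ 1.2917)
S = 41560963169/96525329697 (S = (1/3)*(41560963169/32175109899) = 41560963169/96525329697 ≈ 0.43057)
(-4072 - 118387)*(381650 + S) = (-4072 - 118387)*(381650 + 41560963169/96525329697) = -122459*36838933639823219/96525329697 = -4511258974599111575521/96525329697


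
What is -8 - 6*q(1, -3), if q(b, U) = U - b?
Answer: 16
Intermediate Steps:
-8 - 6*q(1, -3) = -8 - 6*(-3 - 1*1) = -8 - 6*(-3 - 1) = -8 - 6*(-4) = -8 + 24 = 16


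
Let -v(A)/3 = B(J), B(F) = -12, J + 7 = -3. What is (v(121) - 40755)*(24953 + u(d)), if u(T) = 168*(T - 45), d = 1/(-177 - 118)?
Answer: -208919701473/295 ≈ -7.0820e+8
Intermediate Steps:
d = -1/295 (d = 1/(-295) = -1/295 ≈ -0.0033898)
J = -10 (J = -7 - 3 = -10)
u(T) = -7560 + 168*T (u(T) = 168*(-45 + T) = -7560 + 168*T)
v(A) = 36 (v(A) = -3*(-12) = 36)
(v(121) - 40755)*(24953 + u(d)) = (36 - 40755)*(24953 + (-7560 + 168*(-1/295))) = -40719*(24953 + (-7560 - 168/295)) = -40719*(24953 - 2230368/295) = -40719*5130767/295 = -208919701473/295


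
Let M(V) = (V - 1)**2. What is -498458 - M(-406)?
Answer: -664107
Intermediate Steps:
M(V) = (-1 + V)**2
-498458 - M(-406) = -498458 - (-1 - 406)**2 = -498458 - 1*(-407)**2 = -498458 - 1*165649 = -498458 - 165649 = -664107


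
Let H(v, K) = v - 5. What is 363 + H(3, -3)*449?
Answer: -535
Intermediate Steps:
H(v, K) = -5 + v
363 + H(3, -3)*449 = 363 + (-5 + 3)*449 = 363 - 2*449 = 363 - 898 = -535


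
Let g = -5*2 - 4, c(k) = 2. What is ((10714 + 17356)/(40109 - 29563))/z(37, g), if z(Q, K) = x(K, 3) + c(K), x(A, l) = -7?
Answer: -2807/5273 ≈ -0.53233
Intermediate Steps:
g = -14 (g = -10 - 4 = -14)
z(Q, K) = -5 (z(Q, K) = -7 + 2 = -5)
((10714 + 17356)/(40109 - 29563))/z(37, g) = ((10714 + 17356)/(40109 - 29563))/(-5) = (28070/10546)*(-⅕) = (28070*(1/10546))*(-⅕) = (14035/5273)*(-⅕) = -2807/5273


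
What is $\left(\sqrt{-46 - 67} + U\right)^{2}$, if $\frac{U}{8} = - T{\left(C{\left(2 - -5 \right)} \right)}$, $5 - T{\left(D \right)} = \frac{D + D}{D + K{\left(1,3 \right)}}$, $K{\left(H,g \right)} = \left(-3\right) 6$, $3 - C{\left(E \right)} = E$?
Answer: $\frac{152791}{121} - \frac{816 i \sqrt{113}}{11} \approx 1262.7 - 788.56 i$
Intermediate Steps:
$C{\left(E \right)} = 3 - E$
$K{\left(H,g \right)} = -18$
$T{\left(D \right)} = 5 - \frac{2 D}{-18 + D}$ ($T{\left(D \right)} = 5 - \frac{D + D}{D - 18} = 5 - \frac{2 D}{-18 + D}$)
$U = - \frac{408}{11}$ ($U = 8 \left(- \frac{3 \left(-30 + \left(3 - \left(2 - -5\right)\right)\right)}{-18 + \left(3 - \left(2 - -5\right)\right)}\right) = 8 \left(- \frac{3 \left(-30 + \left(3 - \left(2 + 5\right)\right)\right)}{-18 + \left(3 - \left(2 + 5\right)\right)}\right) = 8 \left(- \frac{3 \left(-30 + \left(3 - 7\right)\right)}{-18 + \left(3 - 7\right)}\right) = 8 \left(- \frac{3 \left(-30 - 4\right)}{-18 - 4}\right) = 8 \left(- \frac{3 \left(-34\right)}{-22}\right) = 8 \left(- \frac{3 \left(-1\right) \left(-34\right)}{22}\right) = 8 \left(\left(-1\right) \frac{51}{11}\right) = 8 \left(- \frac{51}{11}\right) = - \frac{408}{11} \approx -37.091$)
$\left(\sqrt{-46 - 67} + U\right)^{2} = \left(\sqrt{-46 - 67} - \frac{408}{11}\right)^{2} = \left(\sqrt{-113} - \frac{408}{11}\right)^{2} = \left(i \sqrt{113} - \frac{408}{11}\right)^{2} = \left(- \frac{408}{11} + i \sqrt{113}\right)^{2}$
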